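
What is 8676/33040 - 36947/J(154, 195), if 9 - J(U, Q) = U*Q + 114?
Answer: 10587001/7111860 ≈ 1.4886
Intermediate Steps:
J(U, Q) = -105 - Q*U (J(U, Q) = 9 - (U*Q + 114) = 9 - (Q*U + 114) = 9 - (114 + Q*U) = 9 + (-114 - Q*U) = -105 - Q*U)
8676/33040 - 36947/J(154, 195) = 8676/33040 - 36947/(-105 - 1*195*154) = 8676*(1/33040) - 36947/(-105 - 30030) = 2169/8260 - 36947/(-30135) = 2169/8260 - 36947*(-1/30135) = 2169/8260 + 36947/30135 = 10587001/7111860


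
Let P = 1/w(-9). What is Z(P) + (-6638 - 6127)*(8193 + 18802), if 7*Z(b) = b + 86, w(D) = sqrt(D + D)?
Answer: -2412138139/7 - I*sqrt(2)/42 ≈ -3.4459e+8 - 0.033672*I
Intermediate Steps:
w(D) = sqrt(2)*sqrt(D) (w(D) = sqrt(2*D) = sqrt(2)*sqrt(D))
P = -I*sqrt(2)/6 (P = 1/(sqrt(2)*sqrt(-9)) = 1/(sqrt(2)*(3*I)) = 1/(3*I*sqrt(2)) = -I*sqrt(2)/6 ≈ -0.2357*I)
Z(b) = 86/7 + b/7 (Z(b) = (b + 86)/7 = (86 + b)/7 = 86/7 + b/7)
Z(P) + (-6638 - 6127)*(8193 + 18802) = (86/7 + (-I*sqrt(2)/6)/7) + (-6638 - 6127)*(8193 + 18802) = (86/7 - I*sqrt(2)/42) - 12765*26995 = (86/7 - I*sqrt(2)/42) - 344591175 = -2412138139/7 - I*sqrt(2)/42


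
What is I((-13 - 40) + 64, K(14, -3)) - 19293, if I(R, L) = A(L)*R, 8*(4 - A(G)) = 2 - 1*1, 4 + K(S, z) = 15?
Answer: -154003/8 ≈ -19250.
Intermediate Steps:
K(S, z) = 11 (K(S, z) = -4 + 15 = 11)
A(G) = 31/8 (A(G) = 4 - (2 - 1*1)/8 = 4 - (2 - 1)/8 = 4 - 1/8*1 = 4 - 1/8 = 31/8)
I(R, L) = 31*R/8
I((-13 - 40) + 64, K(14, -3)) - 19293 = 31*((-13 - 40) + 64)/8 - 19293 = 31*(-53 + 64)/8 - 19293 = (31/8)*11 - 19293 = 341/8 - 19293 = -154003/8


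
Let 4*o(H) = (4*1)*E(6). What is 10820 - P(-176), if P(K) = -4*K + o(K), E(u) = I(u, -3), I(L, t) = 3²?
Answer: 10107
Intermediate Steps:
I(L, t) = 9
E(u) = 9
o(H) = 9 (o(H) = ((4*1)*9)/4 = (4*9)/4 = (¼)*36 = 9)
P(K) = 9 - 4*K (P(K) = -4*K + 9 = 9 - 4*K)
10820 - P(-176) = 10820 - (9 - 4*(-176)) = 10820 - (9 + 704) = 10820 - 1*713 = 10820 - 713 = 10107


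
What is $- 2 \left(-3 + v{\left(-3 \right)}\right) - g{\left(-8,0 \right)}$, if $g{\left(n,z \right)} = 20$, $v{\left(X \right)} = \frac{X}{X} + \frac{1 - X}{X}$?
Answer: $- \frac{40}{3} \approx -13.333$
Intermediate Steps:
$v{\left(X \right)} = 1 + \frac{1 - X}{X}$
$- 2 \left(-3 + v{\left(-3 \right)}\right) - g{\left(-8,0 \right)} = - 2 \left(-3 + \frac{1}{-3}\right) - 20 = - 2 \left(-3 - \frac{1}{3}\right) - 20 = \left(-2\right) \left(- \frac{10}{3}\right) - 20 = \frac{20}{3} - 20 = - \frac{40}{3}$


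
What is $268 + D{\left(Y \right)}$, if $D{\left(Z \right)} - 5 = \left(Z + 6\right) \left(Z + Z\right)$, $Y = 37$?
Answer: $3455$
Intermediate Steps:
$D{\left(Z \right)} = 5 + 2 Z \left(6 + Z\right)$ ($D{\left(Z \right)} = 5 + \left(Z + 6\right) \left(Z + Z\right) = 5 + \left(6 + Z\right) 2 Z = 5 + 2 Z \left(6 + Z\right)$)
$268 + D{\left(Y \right)} = 268 + \left(5 + 2 \cdot 37^{2} + 12 \cdot 37\right) = 268 + \left(5 + 2 \cdot 1369 + 444\right) = 268 + \left(5 + 2738 + 444\right) = 268 + 3187 = 3455$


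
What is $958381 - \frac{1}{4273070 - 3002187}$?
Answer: $\frac{1217990120422}{1270883} \approx 9.5838 \cdot 10^{5}$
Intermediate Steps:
$958381 - \frac{1}{4273070 - 3002187} = 958381 - \frac{1}{1270883} = \frac{1217990120422}{1270883}$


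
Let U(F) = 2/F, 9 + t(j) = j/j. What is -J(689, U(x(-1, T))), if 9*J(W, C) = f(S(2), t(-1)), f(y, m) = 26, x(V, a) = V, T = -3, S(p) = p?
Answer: -26/9 ≈ -2.8889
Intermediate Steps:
t(j) = -8 (t(j) = -9 + j/j = -9 + 1 = -8)
J(W, C) = 26/9 (J(W, C) = (⅑)*26 = 26/9)
-J(689, U(x(-1, T))) = -1*26/9 = -26/9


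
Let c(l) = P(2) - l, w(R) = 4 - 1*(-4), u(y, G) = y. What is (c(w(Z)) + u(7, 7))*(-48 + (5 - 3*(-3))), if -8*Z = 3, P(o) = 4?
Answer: -102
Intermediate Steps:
Z = -3/8 (Z = -⅛*3 = -3/8 ≈ -0.37500)
w(R) = 8 (w(R) = 4 + 4 = 8)
c(l) = 4 - l
(c(w(Z)) + u(7, 7))*(-48 + (5 - 3*(-3))) = ((4 - 1*8) + 7)*(-48 + (5 - 3*(-3))) = ((4 - 8) + 7)*(-48 + (5 + 9)) = (-4 + 7)*(-48 + 14) = 3*(-34) = -102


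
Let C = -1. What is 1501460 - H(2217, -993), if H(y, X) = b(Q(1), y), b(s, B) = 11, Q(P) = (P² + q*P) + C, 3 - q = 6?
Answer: 1501449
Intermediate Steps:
q = -3 (q = 3 - 1*6 = 3 - 6 = -3)
Q(P) = -1 + P² - 3*P (Q(P) = (P² - 3*P) - 1 = -1 + P² - 3*P)
H(y, X) = 11
1501460 - H(2217, -993) = 1501460 - 1*11 = 1501460 - 11 = 1501449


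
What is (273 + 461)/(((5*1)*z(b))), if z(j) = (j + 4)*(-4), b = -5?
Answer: 367/10 ≈ 36.700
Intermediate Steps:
z(j) = -16 - 4*j (z(j) = (4 + j)*(-4) = -16 - 4*j)
(273 + 461)/(((5*1)*z(b))) = (273 + 461)/(((5*1)*(-16 - 4*(-5)))) = 734/((5*(-16 + 20))) = 734/((5*4)) = 734/20 = 734*(1/20) = 367/10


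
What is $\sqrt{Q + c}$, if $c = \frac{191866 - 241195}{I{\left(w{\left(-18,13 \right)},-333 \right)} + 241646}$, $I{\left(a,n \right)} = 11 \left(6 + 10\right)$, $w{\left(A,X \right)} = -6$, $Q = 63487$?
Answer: $\frac{\sqrt{75766800380830}}{34546} \approx 251.97$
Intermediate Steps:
$I{\left(a,n \right)} = 176$ ($I{\left(a,n \right)} = 11 \cdot 16 = 176$)
$c = - \frac{7047}{34546}$ ($c = \frac{191866 - 241195}{176 + 241646} = - \frac{49329}{241822} = \left(-49329\right) \frac{1}{241822} = - \frac{7047}{34546} \approx -0.20399$)
$\sqrt{Q + c} = \sqrt{63487 - \frac{7047}{34546}} = \sqrt{\frac{2193214855}{34546}} = \frac{\sqrt{75766800380830}}{34546}$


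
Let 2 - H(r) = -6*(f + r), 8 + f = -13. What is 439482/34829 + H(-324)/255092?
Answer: 28009078993/2221149817 ≈ 12.610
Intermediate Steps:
f = -21 (f = -8 - 13 = -21)
H(r) = -124 + 6*r (H(r) = 2 - (-6)*(-21 + r) = 2 - (126 - 6*r) = 2 + (-126 + 6*r) = -124 + 6*r)
439482/34829 + H(-324)/255092 = 439482/34829 + (-124 + 6*(-324))/255092 = 439482*(1/34829) + (-124 - 1944)*(1/255092) = 439482/34829 - 2068*1/255092 = 439482/34829 - 517/63773 = 28009078993/2221149817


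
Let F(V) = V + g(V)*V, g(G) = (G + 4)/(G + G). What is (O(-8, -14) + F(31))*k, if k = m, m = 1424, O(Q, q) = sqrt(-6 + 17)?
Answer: 69064 + 1424*sqrt(11) ≈ 73787.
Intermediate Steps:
g(G) = (4 + G)/(2*G) (g(G) = (4 + G)/((2*G)) = (4 + G)*(1/(2*G)) = (4 + G)/(2*G))
O(Q, q) = sqrt(11)
F(V) = 2 + 3*V/2 (F(V) = V + ((4 + V)/(2*V))*V = V + (2 + V/2) = 2 + 3*V/2)
k = 1424
(O(-8, -14) + F(31))*k = (sqrt(11) + (2 + (3/2)*31))*1424 = (sqrt(11) + (2 + 93/2))*1424 = (sqrt(11) + 97/2)*1424 = (97/2 + sqrt(11))*1424 = 69064 + 1424*sqrt(11)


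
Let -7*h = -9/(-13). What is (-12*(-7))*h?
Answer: -108/13 ≈ -8.3077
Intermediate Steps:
h = -9/91 (h = -(-9)/(7*(-13)) = -(-9)*(-1)/(7*13) = -⅐*9/13 = -9/91 ≈ -0.098901)
(-12*(-7))*h = -12*(-7)*(-9/91) = 84*(-9/91) = -108/13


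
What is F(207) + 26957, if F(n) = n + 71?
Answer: 27235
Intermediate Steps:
F(n) = 71 + n
F(207) + 26957 = (71 + 207) + 26957 = 278 + 26957 = 27235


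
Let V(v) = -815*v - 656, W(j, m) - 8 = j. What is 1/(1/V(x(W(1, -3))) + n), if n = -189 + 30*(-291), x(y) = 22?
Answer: -18586/165768535 ≈ -0.00011212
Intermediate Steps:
W(j, m) = 8 + j
V(v) = -656 - 815*v
n = -8919 (n = -189 - 8730 = -8919)
1/(1/V(x(W(1, -3))) + n) = 1/(1/(-656 - 815*22) - 8919) = 1/(1/(-656 - 17930) - 8919) = 1/(1/(-18586) - 8919) = 1/(-1/18586 - 8919) = 1/(-165768535/18586) = -18586/165768535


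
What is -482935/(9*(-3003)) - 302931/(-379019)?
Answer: 191228856902/10243746513 ≈ 18.668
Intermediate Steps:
-482935/(9*(-3003)) - 302931/(-379019) = -482935/(-27027) - 302931*(-1/379019) = -482935*(-1/27027) + 302931/379019 = 482935/27027 + 302931/379019 = 191228856902/10243746513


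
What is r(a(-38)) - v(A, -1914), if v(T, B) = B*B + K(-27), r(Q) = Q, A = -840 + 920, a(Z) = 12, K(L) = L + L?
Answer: -3663330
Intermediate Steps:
K(L) = 2*L
A = 80
v(T, B) = -54 + B² (v(T, B) = B*B + 2*(-27) = B² - 54 = -54 + B²)
r(a(-38)) - v(A, -1914) = 12 - (-54 + (-1914)²) = 12 - (-54 + 3663396) = 12 - 1*3663342 = 12 - 3663342 = -3663330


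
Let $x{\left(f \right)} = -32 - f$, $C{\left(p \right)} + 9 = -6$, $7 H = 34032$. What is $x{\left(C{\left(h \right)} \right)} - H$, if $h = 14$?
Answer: $- \frac{34151}{7} \approx -4878.7$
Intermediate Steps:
$H = \frac{34032}{7}$ ($H = \frac{1}{7} \cdot 34032 = \frac{34032}{7} \approx 4861.7$)
$C{\left(p \right)} = -15$ ($C{\left(p \right)} = -9 - 6 = -15$)
$x{\left(C{\left(h \right)} \right)} - H = \left(-32 - -15\right) - \frac{34032}{7} = \left(-32 + 15\right) - \frac{34032}{7} = -17 - \frac{34032}{7} = - \frac{34151}{7}$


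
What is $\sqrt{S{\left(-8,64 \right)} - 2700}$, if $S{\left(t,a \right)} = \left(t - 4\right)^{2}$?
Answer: $6 i \sqrt{71} \approx 50.557 i$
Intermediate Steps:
$S{\left(t,a \right)} = \left(-4 + t\right)^{2}$
$\sqrt{S{\left(-8,64 \right)} - 2700} = \sqrt{\left(-4 - 8\right)^{2} - 2700} = \sqrt{\left(-12\right)^{2} - 2700} = \sqrt{144 - 2700} = \sqrt{-2556} = 6 i \sqrt{71}$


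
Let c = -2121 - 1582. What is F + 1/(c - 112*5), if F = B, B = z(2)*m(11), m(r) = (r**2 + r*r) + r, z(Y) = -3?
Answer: -3235618/4263 ≈ -759.00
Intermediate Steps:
c = -3703
m(r) = r + 2*r**2 (m(r) = (r**2 + r**2) + r = 2*r**2 + r = r + 2*r**2)
B = -759 (B = -33*(1 + 2*11) = -33*(1 + 22) = -33*23 = -3*253 = -759)
F = -759
F + 1/(c - 112*5) = -759 + 1/(-3703 - 112*5) = -759 + 1/(-3703 - 560) = -759 + 1/(-4263) = -759 - 1/4263 = -3235618/4263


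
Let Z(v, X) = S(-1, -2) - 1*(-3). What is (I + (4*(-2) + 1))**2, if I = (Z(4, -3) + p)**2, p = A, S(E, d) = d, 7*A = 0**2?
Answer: 36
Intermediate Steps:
A = 0 (A = (1/7)*0**2 = (1/7)*0 = 0)
Z(v, X) = 1 (Z(v, X) = -2 - 1*(-3) = -2 + 3 = 1)
p = 0
I = 1 (I = (1 + 0)**2 = 1**2 = 1)
(I + (4*(-2) + 1))**2 = (1 + (4*(-2) + 1))**2 = (1 + (-8 + 1))**2 = (1 - 7)**2 = (-6)**2 = 36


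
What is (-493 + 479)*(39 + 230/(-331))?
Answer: -177506/331 ≈ -536.27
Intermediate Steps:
(-493 + 479)*(39 + 230/(-331)) = -14*(39 + 230*(-1/331)) = -14*(39 - 230/331) = -14*12679/331 = -177506/331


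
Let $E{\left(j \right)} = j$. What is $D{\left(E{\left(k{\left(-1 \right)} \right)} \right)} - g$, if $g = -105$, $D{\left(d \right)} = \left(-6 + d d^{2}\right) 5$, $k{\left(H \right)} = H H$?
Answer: $80$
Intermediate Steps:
$k{\left(H \right)} = H^{2}$
$D{\left(d \right)} = -30 + 5 d^{3}$ ($D{\left(d \right)} = \left(-6 + d^{3}\right) 5 = -30 + 5 d^{3}$)
$D{\left(E{\left(k{\left(-1 \right)} \right)} \right)} - g = \left(-30 + 5 \left(\left(-1\right)^{2}\right)^{3}\right) - -105 = \left(-30 + 5 \cdot 1^{3}\right) + 105 = \left(-30 + 5 \cdot 1\right) + 105 = \left(-30 + 5\right) + 105 = -25 + 105 = 80$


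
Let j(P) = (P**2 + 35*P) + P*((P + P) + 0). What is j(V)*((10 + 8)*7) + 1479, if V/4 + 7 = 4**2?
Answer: 650127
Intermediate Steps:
V = 36 (V = -28 + 4*4**2 = -28 + 4*16 = -28 + 64 = 36)
j(P) = 3*P**2 + 35*P (j(P) = (P**2 + 35*P) + P*(2*P + 0) = (P**2 + 35*P) + P*(2*P) = (P**2 + 35*P) + 2*P**2 = 3*P**2 + 35*P)
j(V)*((10 + 8)*7) + 1479 = (36*(35 + 3*36))*((10 + 8)*7) + 1479 = (36*(35 + 108))*(18*7) + 1479 = (36*143)*126 + 1479 = 5148*126 + 1479 = 648648 + 1479 = 650127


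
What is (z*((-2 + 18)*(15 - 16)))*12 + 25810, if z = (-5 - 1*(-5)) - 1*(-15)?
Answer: 22930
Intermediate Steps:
z = 15 (z = (-5 + 5) + 15 = 0 + 15 = 15)
(z*((-2 + 18)*(15 - 16)))*12 + 25810 = (15*((-2 + 18)*(15 - 16)))*12 + 25810 = (15*(16*(-1)))*12 + 25810 = (15*(-16))*12 + 25810 = -240*12 + 25810 = -2880 + 25810 = 22930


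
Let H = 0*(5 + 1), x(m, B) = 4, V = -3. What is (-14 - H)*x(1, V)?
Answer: -56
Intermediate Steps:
H = 0 (H = 0*6 = 0)
(-14 - H)*x(1, V) = (-14 - 1*0)*4 = (-14 + 0)*4 = -14*4 = -56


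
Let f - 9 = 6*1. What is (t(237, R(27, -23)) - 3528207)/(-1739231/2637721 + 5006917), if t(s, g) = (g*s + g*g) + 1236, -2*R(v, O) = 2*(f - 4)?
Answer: -9309722847497/13206848376926 ≈ -0.70492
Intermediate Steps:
f = 15 (f = 9 + 6*1 = 9 + 6 = 15)
R(v, O) = -11 (R(v, O) = -(15 - 4) = -11)
t(s, g) = 1236 + g**2 + g*s (t(s, g) = (g*s + g**2) + 1236 = (g**2 + g*s) + 1236 = 1236 + g**2 + g*s)
(t(237, R(27, -23)) - 3528207)/(-1739231/2637721 + 5006917) = ((1236 + (-11)**2 - 11*237) - 3528207)/(-1739231/2637721 + 5006917) = ((1236 + 121 - 2607) - 3528207)/(-1739231*1/2637721 + 5006917) = (-1250 - 3528207)/(-1739231/2637721 + 5006917) = -3529457/13206848376926/2637721 = -3529457*2637721/13206848376926 = -9309722847497/13206848376926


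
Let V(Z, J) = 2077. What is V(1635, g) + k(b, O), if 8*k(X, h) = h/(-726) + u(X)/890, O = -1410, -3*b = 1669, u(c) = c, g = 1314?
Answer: 5368556621/2584560 ≈ 2077.2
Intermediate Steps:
b = -1669/3 (b = -⅓*1669 = -1669/3 ≈ -556.33)
k(X, h) = -h/5808 + X/7120 (k(X, h) = (h/(-726) + X/890)/8 = (h*(-1/726) + X*(1/890))/8 = (-h/726 + X/890)/8 = -h/5808 + X/7120)
V(1635, g) + k(b, O) = 2077 + (-1/5808*(-1410) + (1/7120)*(-1669/3)) = 2077 + (235/968 - 1669/21360) = 2077 + 425501/2584560 = 5368556621/2584560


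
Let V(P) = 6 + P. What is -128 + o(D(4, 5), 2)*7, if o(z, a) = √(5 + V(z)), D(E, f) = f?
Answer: -100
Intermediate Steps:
o(z, a) = √(11 + z) (o(z, a) = √(5 + (6 + z)) = √(11 + z))
-128 + o(D(4, 5), 2)*7 = -128 + √(11 + 5)*7 = -128 + √16*7 = -128 + 4*7 = -128 + 28 = -100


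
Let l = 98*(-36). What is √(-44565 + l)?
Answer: I*√48093 ≈ 219.3*I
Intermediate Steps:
l = -3528
√(-44565 + l) = √(-44565 - 3528) = √(-48093) = I*√48093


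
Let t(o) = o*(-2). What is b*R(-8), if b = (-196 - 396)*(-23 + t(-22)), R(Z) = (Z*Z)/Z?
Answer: 99456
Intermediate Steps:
t(o) = -2*o
R(Z) = Z (R(Z) = Z**2/Z = Z)
b = -12432 (b = (-196 - 396)*(-23 - 2*(-22)) = -592*(-23 + 44) = -592*21 = -12432)
b*R(-8) = -12432*(-8) = 99456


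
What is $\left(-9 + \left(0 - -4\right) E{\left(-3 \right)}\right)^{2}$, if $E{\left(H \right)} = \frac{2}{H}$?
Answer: $\frac{1225}{9} \approx 136.11$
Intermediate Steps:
$\left(-9 + \left(0 - -4\right) E{\left(-3 \right)}\right)^{2} = \left(-9 + \left(0 - -4\right) \frac{2}{-3}\right)^{2} = \left(-9 + \left(0 + 4\right) 2 \left(- \frac{1}{3}\right)\right)^{2} = \left(-9 + 4 \left(- \frac{2}{3}\right)\right)^{2} = \left(-9 - \frac{8}{3}\right)^{2} = \left(- \frac{35}{3}\right)^{2} = \frac{1225}{9}$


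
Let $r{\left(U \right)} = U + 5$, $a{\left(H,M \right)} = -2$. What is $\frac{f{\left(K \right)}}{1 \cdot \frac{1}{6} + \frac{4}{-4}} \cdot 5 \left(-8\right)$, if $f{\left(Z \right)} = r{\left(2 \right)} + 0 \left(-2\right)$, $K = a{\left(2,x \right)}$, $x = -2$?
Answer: $336$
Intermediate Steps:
$r{\left(U \right)} = 5 + U$
$K = -2$
$f{\left(Z \right)} = 7$ ($f{\left(Z \right)} = \left(5 + 2\right) + 0 \left(-2\right) = 7 + 0 = 7$)
$\frac{f{\left(K \right)}}{1 \cdot \frac{1}{6} + \frac{4}{-4}} \cdot 5 \left(-8\right) = \frac{7}{1 \cdot \frac{1}{6} + \frac{4}{-4}} \cdot 5 \left(-8\right) = \frac{7}{1 \cdot \frac{1}{6} + 4 \left(- \frac{1}{4}\right)} 5 \left(-8\right) = \frac{7}{\frac{1}{6} - 1} \cdot 5 \left(-8\right) = \frac{7}{- \frac{5}{6}} \cdot 5 \left(-8\right) = 7 \left(- \frac{6}{5}\right) 5 \left(-8\right) = \left(- \frac{42}{5}\right) 5 \left(-8\right) = \left(-42\right) \left(-8\right) = 336$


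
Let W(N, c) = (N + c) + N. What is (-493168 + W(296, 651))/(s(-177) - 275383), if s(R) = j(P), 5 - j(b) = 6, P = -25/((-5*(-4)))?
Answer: 491925/275384 ≈ 1.7863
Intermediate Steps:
P = -5/4 (P = -25/20 = -25*1/20 = -5/4 ≈ -1.2500)
j(b) = -1 (j(b) = 5 - 1*6 = 5 - 6 = -1)
W(N, c) = c + 2*N
s(R) = -1
(-493168 + W(296, 651))/(s(-177) - 275383) = (-493168 + (651 + 2*296))/(-1 - 275383) = (-493168 + (651 + 592))/(-275384) = (-493168 + 1243)*(-1/275384) = -491925*(-1/275384) = 491925/275384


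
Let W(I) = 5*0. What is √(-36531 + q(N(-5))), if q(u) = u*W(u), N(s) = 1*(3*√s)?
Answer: 9*I*√451 ≈ 191.13*I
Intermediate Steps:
W(I) = 0
N(s) = 3*√s
q(u) = 0 (q(u) = u*0 = 0)
√(-36531 + q(N(-5))) = √(-36531 + 0) = √(-36531) = 9*I*√451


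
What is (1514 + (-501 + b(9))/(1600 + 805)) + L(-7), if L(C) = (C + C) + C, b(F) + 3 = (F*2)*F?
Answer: 3590323/2405 ≈ 1492.9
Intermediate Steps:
b(F) = -3 + 2*F² (b(F) = -3 + (F*2)*F = -3 + (2*F)*F = -3 + 2*F²)
L(C) = 3*C (L(C) = 2*C + C = 3*C)
(1514 + (-501 + b(9))/(1600 + 805)) + L(-7) = (1514 + (-501 + (-3 + 2*9²))/(1600 + 805)) + 3*(-7) = (1514 + (-501 + (-3 + 2*81))/2405) - 21 = (1514 + (-501 + (-3 + 162))*(1/2405)) - 21 = (1514 + (-501 + 159)*(1/2405)) - 21 = (1514 - 342*1/2405) - 21 = (1514 - 342/2405) - 21 = 3640828/2405 - 21 = 3590323/2405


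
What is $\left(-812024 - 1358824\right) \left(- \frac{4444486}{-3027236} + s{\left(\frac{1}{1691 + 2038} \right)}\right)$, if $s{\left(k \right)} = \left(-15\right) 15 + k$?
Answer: $\frac{456484139039710480}{940713587} \approx 4.8525 \cdot 10^{8}$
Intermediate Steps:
$s{\left(k \right)} = -225 + k$
$\left(-812024 - 1358824\right) \left(- \frac{4444486}{-3027236} + s{\left(\frac{1}{1691 + 2038} \right)}\right) = \left(-812024 - 1358824\right) \left(- \frac{4444486}{-3027236} - \left(225 - \frac{1}{1691 + 2038}\right)\right) = - 2170848 \left(\left(-4444486\right) \left(- \frac{1}{3027236}\right) - \left(225 - \frac{1}{3729}\right)\right) = - 2170848 \left(\frac{2222243}{1513618} + \left(-225 + \frac{1}{3729}\right)\right) = - 2170848 \left(\frac{2222243}{1513618} - \frac{839024}{3729}\right) = \left(-2170848\right) \left(- \frac{1261675084685}{5644281522}\right) = \frac{456484139039710480}{940713587}$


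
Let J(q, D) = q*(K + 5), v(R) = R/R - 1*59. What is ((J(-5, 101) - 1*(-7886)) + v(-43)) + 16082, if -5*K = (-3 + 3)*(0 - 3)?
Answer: 23885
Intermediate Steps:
K = 0 (K = -(-3 + 3)*(0 - 3)/5 = -0*(-3) = -⅕*0 = 0)
v(R) = -58 (v(R) = 1 - 59 = -58)
J(q, D) = 5*q (J(q, D) = q*(0 + 5) = q*5 = 5*q)
((J(-5, 101) - 1*(-7886)) + v(-43)) + 16082 = ((5*(-5) - 1*(-7886)) - 58) + 16082 = ((-25 + 7886) - 58) + 16082 = (7861 - 58) + 16082 = 7803 + 16082 = 23885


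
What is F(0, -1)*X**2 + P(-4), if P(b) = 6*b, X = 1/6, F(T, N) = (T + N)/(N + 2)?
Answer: -865/36 ≈ -24.028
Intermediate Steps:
F(T, N) = (N + T)/(2 + N)
X = 1/6 ≈ 0.16667
F(0, -1)*X**2 + P(-4) = ((-1 + 0)/(2 - 1))*(1/6)**2 + 6*(-4) = (-1/1)*(1/36) - 24 = (1*(-1))*(1/36) - 24 = -1*1/36 - 24 = -1/36 - 24 = -865/36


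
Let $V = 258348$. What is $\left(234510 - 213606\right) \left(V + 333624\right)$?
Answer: $12374582688$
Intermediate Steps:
$\left(234510 - 213606\right) \left(V + 333624\right) = \left(234510 - 213606\right) \left(258348 + 333624\right) = 20904 \cdot 591972 = 12374582688$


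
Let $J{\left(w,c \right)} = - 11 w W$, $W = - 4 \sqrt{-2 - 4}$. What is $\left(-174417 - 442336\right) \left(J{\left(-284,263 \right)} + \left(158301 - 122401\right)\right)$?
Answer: $-22141432700 + 7706945488 i \sqrt{6} \approx -2.2141 \cdot 10^{10} + 1.8878 \cdot 10^{10} i$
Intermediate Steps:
$W = - 4 i \sqrt{6}$ ($W = - 4 \sqrt{-6} = - 4 i \sqrt{6} \approx - 9.798 i$)
$J{\left(w,c \right)} = 44 i w \sqrt{6}$ ($J{\left(w,c \right)} = - 11 w \left(- 4 i \sqrt{6}\right) = 44 i w \sqrt{6}$)
$\left(-174417 - 442336\right) \left(J{\left(-284,263 \right)} + \left(158301 - 122401\right)\right) = \left(-174417 - 442336\right) \left(44 i \left(-284\right) \sqrt{6} + \left(158301 - 122401\right)\right) = - 616753 \left(- 12496 i \sqrt{6} + 35900\right) = - 616753 \left(35900 - 12496 i \sqrt{6}\right) = -22141432700 + 7706945488 i \sqrt{6}$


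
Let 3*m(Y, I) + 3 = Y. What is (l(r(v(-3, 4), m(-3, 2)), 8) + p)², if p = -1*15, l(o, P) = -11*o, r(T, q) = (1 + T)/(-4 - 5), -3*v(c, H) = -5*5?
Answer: 9409/729 ≈ 12.907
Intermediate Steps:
m(Y, I) = -1 + Y/3
v(c, H) = 25/3 (v(c, H) = -(-5)*5/3 = -⅓*(-25) = 25/3)
r(T, q) = -⅑ - T/9 (r(T, q) = (1 + T)/(-9) = (1 + T)*(-⅑) = -⅑ - T/9)
p = -15
(l(r(v(-3, 4), m(-3, 2)), 8) + p)² = (-11*(-⅑ - ⅑*25/3) - 15)² = (-11*(-⅑ - 25/27) - 15)² = (-11*(-28/27) - 15)² = (308/27 - 15)² = (-97/27)² = 9409/729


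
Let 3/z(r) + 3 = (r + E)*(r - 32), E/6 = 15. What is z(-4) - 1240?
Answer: -1280921/1033 ≈ -1240.0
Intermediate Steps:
E = 90 (E = 6*15 = 90)
z(r) = 3/(-3 + (-32 + r)*(90 + r)) (z(r) = 3/(-3 + (r + 90)*(r - 32)) = 3/(-3 + (90 + r)*(-32 + r)) = 3/(-3 + (-32 + r)*(90 + r)))
z(-4) - 1240 = 3/(-2883 + (-4)² + 58*(-4)) - 1240 = 3/(-2883 + 16 - 232) - 1240 = 3/(-3099) - 1240 = 3*(-1/3099) - 1240 = -1/1033 - 1240 = -1280921/1033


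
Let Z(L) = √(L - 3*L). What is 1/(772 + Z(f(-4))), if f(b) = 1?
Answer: 386/297993 - I*√2/595986 ≈ 0.0012953 - 2.3729e-6*I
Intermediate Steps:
Z(L) = √2*√(-L) (Z(L) = √(-2*L) = √2*√(-L))
1/(772 + Z(f(-4))) = 1/(772 + √2*√(-1*1)) = 1/(772 + √2*√(-1)) = 1/(772 + √2*I) = 1/(772 + I*√2)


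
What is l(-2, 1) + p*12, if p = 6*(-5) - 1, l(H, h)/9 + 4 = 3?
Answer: -381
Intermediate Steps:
l(H, h) = -9 (l(H, h) = -36 + 9*3 = -36 + 27 = -9)
p = -31 (p = -30 - 1 = -31)
l(-2, 1) + p*12 = -9 - 31*12 = -9 - 372 = -381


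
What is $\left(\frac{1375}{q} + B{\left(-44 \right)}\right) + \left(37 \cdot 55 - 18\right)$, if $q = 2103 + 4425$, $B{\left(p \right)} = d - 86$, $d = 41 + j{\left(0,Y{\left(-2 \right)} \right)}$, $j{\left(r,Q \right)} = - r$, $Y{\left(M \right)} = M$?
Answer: $\frac{12874591}{6528} \approx 1972.2$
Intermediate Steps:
$d = 41$ ($d = 41 - 0 = 41 + 0 = 41$)
$B{\left(p \right)} = -45$ ($B{\left(p \right)} = 41 - 86 = -45$)
$q = 6528$
$\left(\frac{1375}{q} + B{\left(-44 \right)}\right) + \left(37 \cdot 55 - 18\right) = \left(\frac{1375}{6528} - 45\right) + \left(37 \cdot 55 - 18\right) = \left(1375 \cdot \frac{1}{6528} - 45\right) + \left(2035 - 18\right) = \left(\frac{1375}{6528} - 45\right) + 2017 = - \frac{292385}{6528} + 2017 = \frac{12874591}{6528}$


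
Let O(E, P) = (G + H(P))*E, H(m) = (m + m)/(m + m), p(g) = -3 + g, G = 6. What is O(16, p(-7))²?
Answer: 12544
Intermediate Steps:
H(m) = 1 (H(m) = (2*m)/((2*m)) = (2*m)*(1/(2*m)) = 1)
O(E, P) = 7*E (O(E, P) = (6 + 1)*E = 7*E)
O(16, p(-7))² = (7*16)² = 112² = 12544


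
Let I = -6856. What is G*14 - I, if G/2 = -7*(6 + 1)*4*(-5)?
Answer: 34296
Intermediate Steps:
G = 1960 (G = 2*(-7*(6 + 1)*4*(-5)) = 2*(-49*4*(-5)) = 2*(-7*28*(-5)) = 2*(-196*(-5)) = 2*980 = 1960)
G*14 - I = 1960*14 - 1*(-6856) = 27440 + 6856 = 34296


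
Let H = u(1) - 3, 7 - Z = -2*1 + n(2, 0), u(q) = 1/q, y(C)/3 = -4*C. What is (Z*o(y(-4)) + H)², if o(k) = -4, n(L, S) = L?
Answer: 900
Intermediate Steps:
y(C) = -12*C (y(C) = 3*(-4*C) = -12*C)
Z = 7 (Z = 7 - (-2*1 + 2) = 7 - (-2 + 2) = 7 - 1*0 = 7 + 0 = 7)
H = -2 (H = 1/1 - 3 = 1 - 3 = -2)
(Z*o(y(-4)) + H)² = (7*(-4) - 2)² = (-28 - 2)² = (-30)² = 900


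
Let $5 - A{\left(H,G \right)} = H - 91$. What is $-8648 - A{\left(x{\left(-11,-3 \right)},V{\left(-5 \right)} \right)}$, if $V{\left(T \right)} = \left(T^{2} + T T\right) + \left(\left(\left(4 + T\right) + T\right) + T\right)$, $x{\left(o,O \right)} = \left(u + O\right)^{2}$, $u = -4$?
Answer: $-8695$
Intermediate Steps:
$x{\left(o,O \right)} = \left(-4 + O\right)^{2}$
$V{\left(T \right)} = 4 + 2 T^{2} + 3 T$ ($V{\left(T \right)} = \left(T^{2} + T^{2}\right) + \left(\left(4 + 2 T\right) + T\right) = 2 T^{2} + \left(4 + 3 T\right) = 4 + 2 T^{2} + 3 T$)
$A{\left(H,G \right)} = 96 - H$ ($A{\left(H,G \right)} = 5 - \left(H - 91\right) = 5 - \left(-91 + H\right) = 96 - H$)
$-8648 - A{\left(x{\left(-11,-3 \right)},V{\left(-5 \right)} \right)} = -8648 - \left(96 - \left(-4 - 3\right)^{2}\right) = -8648 - \left(96 - \left(-7\right)^{2}\right) = -8648 - \left(96 - 49\right) = -8648 - 47 = -8695$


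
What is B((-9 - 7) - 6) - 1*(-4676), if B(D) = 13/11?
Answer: 51449/11 ≈ 4677.2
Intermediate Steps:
B(D) = 13/11 (B(D) = 13*(1/11) = 13/11)
B((-9 - 7) - 6) - 1*(-4676) = 13/11 - 1*(-4676) = 13/11 + 4676 = 51449/11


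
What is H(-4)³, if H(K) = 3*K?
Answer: -1728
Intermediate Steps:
H(-4)³ = (3*(-4))³ = (-12)³ = -1728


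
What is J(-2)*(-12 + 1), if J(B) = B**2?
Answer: -44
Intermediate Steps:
J(-2)*(-12 + 1) = (-2)**2*(-12 + 1) = 4*(-11) = -44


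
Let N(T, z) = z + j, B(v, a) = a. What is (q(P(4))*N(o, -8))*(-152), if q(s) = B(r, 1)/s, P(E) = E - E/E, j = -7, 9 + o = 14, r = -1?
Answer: 760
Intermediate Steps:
o = 5 (o = -9 + 14 = 5)
P(E) = -1 + E (P(E) = E - 1*1 = E - 1 = -1 + E)
q(s) = 1/s
N(T, z) = -7 + z (N(T, z) = z - 7 = -7 + z)
(q(P(4))*N(o, -8))*(-152) = ((-7 - 8)/(-1 + 4))*(-152) = (-15/3)*(-152) = ((1/3)*(-15))*(-152) = -5*(-152) = 760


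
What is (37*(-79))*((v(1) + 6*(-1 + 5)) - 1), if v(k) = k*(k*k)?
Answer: -70152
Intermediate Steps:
v(k) = k**3 (v(k) = k*k**2 = k**3)
(37*(-79))*((v(1) + 6*(-1 + 5)) - 1) = (37*(-79))*((1**3 + 6*(-1 + 5)) - 1) = -2923*((1 + 6*4) - 1) = -2923*((1 + 24) - 1) = -2923*(25 - 1) = -2923*24 = -70152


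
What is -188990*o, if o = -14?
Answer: 2645860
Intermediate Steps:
-188990*o = -188990*(-14) = -1*(-2645860) = 2645860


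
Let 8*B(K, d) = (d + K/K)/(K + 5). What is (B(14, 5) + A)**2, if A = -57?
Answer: 18740241/5776 ≈ 3244.5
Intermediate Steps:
B(K, d) = (1 + d)/(8*(5 + K)) (B(K, d) = ((d + K/K)/(K + 5))/8 = ((d + 1)/(5 + K))/8 = ((1 + d)/(5 + K))/8 = (1 + d)/(8*(5 + K)))
(B(14, 5) + A)**2 = ((1 + 5)/(8*(5 + 14)) - 57)**2 = ((1/8)*6/19 - 57)**2 = ((1/8)*(1/19)*6 - 57)**2 = (3/76 - 57)**2 = (-4329/76)**2 = 18740241/5776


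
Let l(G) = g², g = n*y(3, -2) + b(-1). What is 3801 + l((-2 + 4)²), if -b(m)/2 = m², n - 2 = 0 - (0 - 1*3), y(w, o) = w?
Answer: 3970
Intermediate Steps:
n = 5 (n = 2 + (0 - (0 - 1*3)) = 2 + (0 - (0 - 3)) = 2 + (0 - 1*(-3)) = 2 + (0 + 3) = 2 + 3 = 5)
b(m) = -2*m²
g = 13 (g = 5*3 - 2*(-1)² = 15 - 2*1 = 15 - 2 = 13)
l(G) = 169 (l(G) = 13² = 169)
3801 + l((-2 + 4)²) = 3801 + 169 = 3970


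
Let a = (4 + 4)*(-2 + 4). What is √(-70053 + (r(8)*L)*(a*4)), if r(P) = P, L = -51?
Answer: 3*I*√10685 ≈ 310.1*I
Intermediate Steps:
a = 16 (a = 8*2 = 16)
√(-70053 + (r(8)*L)*(a*4)) = √(-70053 + (8*(-51))*(16*4)) = √(-70053 - 408*64) = √(-70053 - 26112) = √(-96165) = 3*I*√10685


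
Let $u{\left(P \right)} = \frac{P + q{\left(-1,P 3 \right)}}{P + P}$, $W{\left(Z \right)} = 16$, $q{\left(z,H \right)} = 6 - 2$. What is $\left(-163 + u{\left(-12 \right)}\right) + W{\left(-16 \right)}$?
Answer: $- \frac{440}{3} \approx -146.67$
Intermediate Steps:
$q{\left(z,H \right)} = 4$
$u{\left(P \right)} = \frac{4 + P}{2 P}$ ($u{\left(P \right)} = \frac{P + 4}{P + P} = \frac{4 + P}{2 P}$)
$\left(-163 + u{\left(-12 \right)}\right) + W{\left(-16 \right)} = \left(-163 + \frac{4 - 12}{2 \left(-12\right)}\right) + 16 = \left(-163 + \frac{1}{2} \left(- \frac{1}{12}\right) \left(-8\right)\right) + 16 = \left(-163 + \frac{1}{3}\right) + 16 = - \frac{488}{3} + 16 = - \frac{440}{3}$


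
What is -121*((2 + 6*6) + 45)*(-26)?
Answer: 261118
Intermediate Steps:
-121*((2 + 6*6) + 45)*(-26) = -121*((2 + 36) + 45)*(-26) = -121*(38 + 45)*(-26) = -10043*(-26) = -121*(-2158) = 261118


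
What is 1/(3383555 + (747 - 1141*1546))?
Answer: 1/1620316 ≈ 6.1716e-7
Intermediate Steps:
1/(3383555 + (747 - 1141*1546)) = 1/(3383555 + (747 - 1763986)) = 1/(3383555 - 1763239) = 1/1620316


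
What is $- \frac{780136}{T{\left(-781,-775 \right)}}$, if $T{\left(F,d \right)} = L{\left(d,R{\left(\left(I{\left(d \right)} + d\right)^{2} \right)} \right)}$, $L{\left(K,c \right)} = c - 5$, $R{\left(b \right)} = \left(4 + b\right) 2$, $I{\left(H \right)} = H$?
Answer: $- \frac{111448}{686429} \approx -0.16236$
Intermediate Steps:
$R{\left(b \right)} = 8 + 2 b$
$L{\left(K,c \right)} = -5 + c$
$T{\left(F,d \right)} = 3 + 8 d^{2}$ ($T{\left(F,d \right)} = -5 + \left(8 + 2 \left(d + d\right)^{2}\right) = -5 + \left(8 + 2 \left(2 d\right)^{2}\right) = -5 + \left(8 + 2 \cdot 4 d^{2}\right) = -5 + \left(8 + 8 d^{2}\right) = 3 + 8 d^{2}$)
$- \frac{780136}{T{\left(-781,-775 \right)}} = - \frac{780136}{3 + 8 \left(-775\right)^{2}} = - \frac{780136}{3 + 8 \cdot 600625} = - \frac{780136}{3 + 4805000} = - \frac{780136}{4805003} = \left(-780136\right) \frac{1}{4805003} = - \frac{111448}{686429}$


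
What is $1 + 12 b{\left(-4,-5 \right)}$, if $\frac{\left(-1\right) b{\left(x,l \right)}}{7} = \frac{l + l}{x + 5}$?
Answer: $841$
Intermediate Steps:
$b{\left(x,l \right)} = - \frac{14 l}{5 + x}$ ($b{\left(x,l \right)} = - 7 \frac{l + l}{x + 5} = - 7 \frac{2 l}{5 + x} = - \frac{14 l}{5 + x}$)
$1 + 12 b{\left(-4,-5 \right)} = 1 + 12 \left(\left(-14\right) \left(-5\right) \frac{1}{5 - 4}\right) = 1 + 12 \left(\left(-14\right) \left(-5\right) 1^{-1}\right) = 1 + 12 \left(\left(-14\right) \left(-5\right) 1\right) = 1 + 12 \cdot 70 = 1 + 840 = 841$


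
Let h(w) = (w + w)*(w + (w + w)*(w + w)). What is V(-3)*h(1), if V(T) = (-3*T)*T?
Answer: -270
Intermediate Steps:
h(w) = 2*w*(w + 4*w²) (h(w) = (2*w)*(w + (2*w)*(2*w)) = (2*w)*(w + 4*w²) = 2*w*(w + 4*w²))
V(T) = -3*T²
V(-3)*h(1) = (-3*(-3)²)*(1²*(2 + 8*1)) = (-3*9)*(1*(2 + 8)) = -27*10 = -270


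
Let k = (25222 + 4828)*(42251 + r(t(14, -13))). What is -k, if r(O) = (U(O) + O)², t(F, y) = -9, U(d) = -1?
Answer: -1272647550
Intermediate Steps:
r(O) = (-1 + O)²
k = 1272647550 (k = (25222 + 4828)*(42251 + (-1 - 9)²) = 30050*(42251 + (-10)²) = 30050*(42251 + 100) = 30050*42351 = 1272647550)
-k = -1*1272647550 = -1272647550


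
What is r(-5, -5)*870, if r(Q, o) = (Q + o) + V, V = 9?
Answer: -870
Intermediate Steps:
r(Q, o) = 9 + Q + o (r(Q, o) = (Q + o) + 9 = 9 + Q + o)
r(-5, -5)*870 = (9 - 5 - 5)*870 = -1*870 = -870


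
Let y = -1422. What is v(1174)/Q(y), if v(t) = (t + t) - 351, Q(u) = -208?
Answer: -1997/208 ≈ -9.6010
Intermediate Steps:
v(t) = -351 + 2*t (v(t) = 2*t - 351 = -351 + 2*t)
v(1174)/Q(y) = (-351 + 2*1174)/(-208) = (-351 + 2348)*(-1/208) = 1997*(-1/208) = -1997/208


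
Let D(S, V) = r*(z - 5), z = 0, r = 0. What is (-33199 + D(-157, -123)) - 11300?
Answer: -44499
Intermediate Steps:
D(S, V) = 0 (D(S, V) = 0*(0 - 5) = 0*(-5) = 0)
(-33199 + D(-157, -123)) - 11300 = (-33199 + 0) - 11300 = -33199 - 11300 = -44499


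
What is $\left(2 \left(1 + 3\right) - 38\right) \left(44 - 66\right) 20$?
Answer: $13200$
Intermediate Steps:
$\left(2 \left(1 + 3\right) - 38\right) \left(44 - 66\right) 20 = \left(2 \cdot 4 - 38\right) \left(-22\right) 20 = \left(8 - 38\right) \left(-22\right) 20 = \left(-30\right) \left(-22\right) 20 = 660 \cdot 20 = 13200$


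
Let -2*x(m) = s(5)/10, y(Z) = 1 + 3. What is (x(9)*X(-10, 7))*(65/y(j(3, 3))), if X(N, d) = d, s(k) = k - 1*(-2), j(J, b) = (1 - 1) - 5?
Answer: -637/16 ≈ -39.813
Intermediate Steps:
j(J, b) = -5 (j(J, b) = 0 - 5 = -5)
s(k) = 2 + k (s(k) = k + 2 = 2 + k)
y(Z) = 4
x(m) = -7/20 (x(m) = -(2 + 5)/(2*10) = -7/(2*10) = -1/2*7/10 = -7/20)
(x(9)*X(-10, 7))*(65/y(j(3, 3))) = (-7/20*7)*(65/4) = -637/(4*4) = -49/20*65/4 = -637/16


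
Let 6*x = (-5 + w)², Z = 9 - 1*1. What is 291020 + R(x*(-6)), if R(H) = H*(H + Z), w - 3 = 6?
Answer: 291148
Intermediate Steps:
w = 9 (w = 3 + 6 = 9)
Z = 8 (Z = 9 - 1 = 8)
x = 8/3 (x = (-5 + 9)²/6 = (⅙)*4² = (⅙)*16 = 8/3 ≈ 2.6667)
R(H) = H*(8 + H) (R(H) = H*(H + 8) = H*(8 + H))
291020 + R(x*(-6)) = 291020 + ((8/3)*(-6))*(8 + (8/3)*(-6)) = 291020 - 16*(8 - 16) = 291020 - 16*(-8) = 291020 + 128 = 291148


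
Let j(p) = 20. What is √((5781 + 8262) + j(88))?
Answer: 7*√287 ≈ 118.59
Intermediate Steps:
√((5781 + 8262) + j(88)) = √((5781 + 8262) + 20) = √(14043 + 20) = √14063 = 7*√287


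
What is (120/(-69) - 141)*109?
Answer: -357847/23 ≈ -15559.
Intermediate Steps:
(120/(-69) - 141)*109 = (120*(-1/69) - 141)*109 = (-40/23 - 141)*109 = -3283/23*109 = -357847/23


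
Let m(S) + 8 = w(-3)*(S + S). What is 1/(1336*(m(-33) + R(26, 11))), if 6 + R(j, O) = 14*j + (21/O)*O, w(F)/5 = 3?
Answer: -1/826984 ≈ -1.2092e-6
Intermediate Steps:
w(F) = 15 (w(F) = 5*3 = 15)
m(S) = -8 + 30*S (m(S) = -8 + 15*(S + S) = -8 + 15*(2*S) = -8 + 30*S)
R(j, O) = 15 + 14*j (R(j, O) = -6 + (14*j + (21/O)*O) = -6 + (14*j + 21) = -6 + (21 + 14*j) = 15 + 14*j)
1/(1336*(m(-33) + R(26, 11))) = 1/(1336*((-8 + 30*(-33)) + (15 + 14*26))) = 1/(1336*((-8 - 990) + (15 + 364))) = 1/(1336*(-998 + 379)) = 1/(1336*(-619)) = 1/(-826984) = -1/826984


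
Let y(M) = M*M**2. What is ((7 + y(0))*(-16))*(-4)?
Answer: 448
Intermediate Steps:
y(M) = M**3
((7 + y(0))*(-16))*(-4) = ((7 + 0**3)*(-16))*(-4) = ((7 + 0)*(-16))*(-4) = (7*(-16))*(-4) = -112*(-4) = 448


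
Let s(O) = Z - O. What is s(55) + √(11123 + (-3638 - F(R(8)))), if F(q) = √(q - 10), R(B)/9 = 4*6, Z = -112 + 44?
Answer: -123 + √(7485 - √206) ≈ -36.567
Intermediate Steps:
Z = -68
s(O) = -68 - O
R(B) = 216 (R(B) = 9*(4*6) = 9*24 = 216)
F(q) = √(-10 + q)
s(55) + √(11123 + (-3638 - F(R(8)))) = (-68 - 1*55) + √(11123 + (-3638 - √(-10 + 216))) = (-68 - 55) + √(11123 + (-3638 - √206)) = -123 + √(7485 - √206)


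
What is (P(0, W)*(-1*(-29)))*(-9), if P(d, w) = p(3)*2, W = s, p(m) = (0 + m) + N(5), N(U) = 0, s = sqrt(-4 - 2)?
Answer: -1566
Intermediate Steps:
s = I*sqrt(6) (s = sqrt(-6) = I*sqrt(6) ≈ 2.4495*I)
p(m) = m (p(m) = (0 + m) + 0 = m + 0 = m)
W = I*sqrt(6) ≈ 2.4495*I
P(d, w) = 6 (P(d, w) = 3*2 = 6)
(P(0, W)*(-1*(-29)))*(-9) = (6*(-1*(-29)))*(-9) = (6*29)*(-9) = 174*(-9) = -1566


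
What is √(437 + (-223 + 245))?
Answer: 3*√51 ≈ 21.424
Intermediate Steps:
√(437 + (-223 + 245)) = √(437 + 22) = √459 = 3*√51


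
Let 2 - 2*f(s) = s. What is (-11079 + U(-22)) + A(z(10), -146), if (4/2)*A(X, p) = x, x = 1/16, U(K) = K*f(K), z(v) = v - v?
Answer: -362975/32 ≈ -11343.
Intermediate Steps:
z(v) = 0
f(s) = 1 - s/2
U(K) = K*(1 - K/2)
x = 1/16 ≈ 0.062500
A(X, p) = 1/32 (A(X, p) = (½)*(1/16) = 1/32)
(-11079 + U(-22)) + A(z(10), -146) = (-11079 + (½)*(-22)*(2 - 1*(-22))) + 1/32 = (-11079 + (½)*(-22)*(2 + 22)) + 1/32 = (-11079 + (½)*(-22)*24) + 1/32 = (-11079 - 264) + 1/32 = -11343 + 1/32 = -362975/32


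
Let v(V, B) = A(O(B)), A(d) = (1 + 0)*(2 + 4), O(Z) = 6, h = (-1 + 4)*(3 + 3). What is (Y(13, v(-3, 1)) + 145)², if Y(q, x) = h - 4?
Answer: 25281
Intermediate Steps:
h = 18 (h = 3*6 = 18)
A(d) = 6 (A(d) = 1*6 = 6)
v(V, B) = 6
Y(q, x) = 14 (Y(q, x) = 18 - 4 = 14)
(Y(13, v(-3, 1)) + 145)² = (14 + 145)² = 159² = 25281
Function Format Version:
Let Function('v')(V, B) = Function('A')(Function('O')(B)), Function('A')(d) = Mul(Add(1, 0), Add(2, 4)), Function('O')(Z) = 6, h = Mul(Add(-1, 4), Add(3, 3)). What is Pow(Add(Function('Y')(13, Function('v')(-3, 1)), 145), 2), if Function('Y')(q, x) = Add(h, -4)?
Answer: 25281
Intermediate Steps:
h = 18 (h = Mul(3, 6) = 18)
Function('A')(d) = 6 (Function('A')(d) = Mul(1, 6) = 6)
Function('v')(V, B) = 6
Function('Y')(q, x) = 14 (Function('Y')(q, x) = Add(18, -4) = 14)
Pow(Add(Function('Y')(13, Function('v')(-3, 1)), 145), 2) = Pow(Add(14, 145), 2) = Pow(159, 2) = 25281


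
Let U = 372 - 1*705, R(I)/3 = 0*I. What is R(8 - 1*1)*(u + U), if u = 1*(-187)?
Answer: 0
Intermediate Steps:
R(I) = 0 (R(I) = 3*(0*I) = 3*0 = 0)
U = -333 (U = 372 - 705 = -333)
u = -187
R(8 - 1*1)*(u + U) = 0*(-187 - 333) = 0*(-520) = 0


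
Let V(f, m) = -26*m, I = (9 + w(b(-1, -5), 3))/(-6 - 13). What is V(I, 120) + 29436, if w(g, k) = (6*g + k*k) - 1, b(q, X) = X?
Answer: 26316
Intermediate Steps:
w(g, k) = -1 + k² + 6*g (w(g, k) = (6*g + k²) - 1 = (k² + 6*g) - 1 = -1 + k² + 6*g)
I = 13/19 (I = (9 + (-1 + 3² + 6*(-5)))/(-6 - 13) = (9 + (-1 + 9 - 30))/(-19) = (9 - 22)*(-1/19) = -13*(-1/19) = 13/19 ≈ 0.68421)
V(I, 120) + 29436 = -26*120 + 29436 = -3120 + 29436 = 26316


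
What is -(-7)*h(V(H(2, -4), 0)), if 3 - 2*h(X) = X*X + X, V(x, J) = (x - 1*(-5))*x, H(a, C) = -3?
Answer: -189/2 ≈ -94.500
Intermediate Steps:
V(x, J) = x*(5 + x) (V(x, J) = (x + 5)*x = (5 + x)*x = x*(5 + x))
h(X) = 3/2 - X/2 - X²/2 (h(X) = 3/2 - (X*X + X)/2 = 3/2 - (X² + X)/2 = 3/2 - (X + X²)/2 = 3/2 + (-X/2 - X²/2) = 3/2 - X/2 - X²/2)
-(-7)*h(V(H(2, -4), 0)) = -(-7)*(3/2 - (-3)*(5 - 3)/2 - 9*(5 - 3)²/2) = -(-7)*(3/2 - (-3)*2/2 - (-3*2)²/2) = -(-7)*(3/2 - ½*(-6) - ½*(-6)²) = -(-7)*(3/2 + 3 - ½*36) = -(-7)*(3/2 + 3 - 18) = -(-7)*(-27)/2 = -1*189/2 = -189/2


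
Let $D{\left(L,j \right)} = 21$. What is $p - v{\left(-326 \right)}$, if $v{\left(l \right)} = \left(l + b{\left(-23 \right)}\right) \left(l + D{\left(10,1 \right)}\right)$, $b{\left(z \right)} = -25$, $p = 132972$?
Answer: $25917$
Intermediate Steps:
$v{\left(l \right)} = \left(-25 + l\right) \left(21 + l\right)$ ($v{\left(l \right)} = \left(l - 25\right) \left(l + 21\right) = \left(-25 + l\right) \left(21 + l\right)$)
$p - v{\left(-326 \right)} = 132972 - \left(-525 + \left(-326\right)^{2} - -1304\right) = 132972 - \left(-525 + 106276 + 1304\right) = 132972 - 107055 = 25917$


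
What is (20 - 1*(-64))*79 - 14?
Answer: 6622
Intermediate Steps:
(20 - 1*(-64))*79 - 14 = (20 + 64)*79 - 14 = 84*79 - 14 = 6636 - 14 = 6622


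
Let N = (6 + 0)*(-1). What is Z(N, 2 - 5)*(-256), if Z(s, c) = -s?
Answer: -1536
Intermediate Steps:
N = -6 (N = 6*(-1) = -6)
Z(N, 2 - 5)*(-256) = -1*(-6)*(-256) = 6*(-256) = -1536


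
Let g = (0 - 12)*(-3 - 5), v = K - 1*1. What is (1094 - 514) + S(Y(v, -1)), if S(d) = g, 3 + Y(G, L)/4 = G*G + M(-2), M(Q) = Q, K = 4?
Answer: 676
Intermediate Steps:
v = 3 (v = 4 - 1*1 = 4 - 1 = 3)
Y(G, L) = -20 + 4*G² (Y(G, L) = -12 + 4*(G*G - 2) = -12 + 4*(G² - 2) = -12 + 4*(-2 + G²) = -12 + (-8 + 4*G²) = -20 + 4*G²)
g = 96 (g = -12*(-8) = 96)
S(d) = 96
(1094 - 514) + S(Y(v, -1)) = (1094 - 514) + 96 = 580 + 96 = 676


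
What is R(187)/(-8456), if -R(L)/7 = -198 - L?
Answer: -385/1208 ≈ -0.31871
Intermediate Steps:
R(L) = 1386 + 7*L (R(L) = -7*(-198 - L) = 1386 + 7*L)
R(187)/(-8456) = (1386 + 7*187)/(-8456) = (1386 + 1309)*(-1/8456) = 2695*(-1/8456) = -385/1208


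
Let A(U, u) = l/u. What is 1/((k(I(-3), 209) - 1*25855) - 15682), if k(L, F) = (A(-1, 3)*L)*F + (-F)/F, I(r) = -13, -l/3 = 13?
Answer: -1/6217 ≈ -0.00016085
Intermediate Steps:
l = -39 (l = -3*13 = -39)
A(U, u) = -39/u
k(L, F) = -1 - 13*F*L (k(L, F) = ((-39/3)*L)*F + (-F)/F = ((-39*⅓)*L)*F - 1 = (-13*L)*F - 1 = -13*F*L - 1 = -1 - 13*F*L)
1/((k(I(-3), 209) - 1*25855) - 15682) = 1/(((-1 - 13*209*(-13)) - 1*25855) - 15682) = 1/(((-1 + 35321) - 25855) - 15682) = 1/((35320 - 25855) - 15682) = 1/(9465 - 15682) = 1/(-6217) = -1/6217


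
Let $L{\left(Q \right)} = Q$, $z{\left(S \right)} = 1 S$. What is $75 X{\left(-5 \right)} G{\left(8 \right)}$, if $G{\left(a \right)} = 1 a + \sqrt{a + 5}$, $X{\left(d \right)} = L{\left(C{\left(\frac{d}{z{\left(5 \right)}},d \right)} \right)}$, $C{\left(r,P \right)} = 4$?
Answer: $2400 + 300 \sqrt{13} \approx 3481.7$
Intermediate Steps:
$z{\left(S \right)} = S$
$X{\left(d \right)} = 4$
$G{\left(a \right)} = a + \sqrt{5 + a}$
$75 X{\left(-5 \right)} G{\left(8 \right)} = 75 \cdot 4 \left(8 + \sqrt{5 + 8}\right) = 300 \left(8 + \sqrt{13}\right) = 2400 + 300 \sqrt{13}$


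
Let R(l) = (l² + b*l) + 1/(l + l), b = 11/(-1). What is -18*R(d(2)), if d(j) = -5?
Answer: -7191/5 ≈ -1438.2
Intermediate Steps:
b = -11 (b = 11*(-1) = -11)
R(l) = l² + 1/(2*l) - 11*l (R(l) = (l² - 11*l) + 1/(l + l) = (l² - 11*l) + 1/(2*l) = l² + 1/(2*l) - 11*l)
-18*R(d(2)) = -18*((-5)² + (½)/(-5) - 11*(-5)) = -18*(25 + (½)*(-⅕) + 55) = -18*(25 - ⅒ + 55) = -18*799/10 = -7191/5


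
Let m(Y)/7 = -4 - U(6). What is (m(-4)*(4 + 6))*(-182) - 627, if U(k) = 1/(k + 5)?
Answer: 566403/11 ≈ 51491.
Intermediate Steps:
U(k) = 1/(5 + k)
m(Y) = -315/11 (m(Y) = 7*(-4 - 1/(5 + 6)) = 7*(-4 - 1/11) = 7*(-45/11) = -315/11)
(m(-4)*(4 + 6))*(-182) - 627 = -315*(4 + 6)/11*(-182) - 627 = -315/11*10*(-182) - 627 = -3150/11*(-182) - 627 = 573300/11 - 627 = 566403/11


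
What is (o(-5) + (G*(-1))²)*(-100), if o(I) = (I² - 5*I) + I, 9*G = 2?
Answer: -364900/81 ≈ -4504.9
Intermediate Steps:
G = 2/9 (G = (⅑)*2 = 2/9 ≈ 0.22222)
o(I) = I² - 4*I
(o(-5) + (G*(-1))²)*(-100) = (-5*(-4 - 5) + ((2/9)*(-1))²)*(-100) = (-5*(-9) + (-2/9)²)*(-100) = (45 + 4/81)*(-100) = (3649/81)*(-100) = -364900/81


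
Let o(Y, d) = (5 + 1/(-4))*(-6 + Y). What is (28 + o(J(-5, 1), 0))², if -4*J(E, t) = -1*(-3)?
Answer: 4225/256 ≈ 16.504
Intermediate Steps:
J(E, t) = -¾ (J(E, t) = -(-1)*(-3)/4 = -¼*3 = -¾)
o(Y, d) = -57/2 + 19*Y/4 (o(Y, d) = (5 - ¼)*(-6 + Y) = 19*(-6 + Y)/4 = -57/2 + 19*Y/4)
(28 + o(J(-5, 1), 0))² = (28 + (-57/2 + (19/4)*(-¾)))² = (28 + (-57/2 - 57/16))² = (28 - 513/16)² = (-65/16)² = 4225/256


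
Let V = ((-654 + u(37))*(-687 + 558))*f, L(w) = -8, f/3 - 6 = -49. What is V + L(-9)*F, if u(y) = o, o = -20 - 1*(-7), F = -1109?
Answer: -11090675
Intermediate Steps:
f = -129 (f = 18 + 3*(-49) = 18 - 147 = -129)
o = -13 (o = -20 + 7 = -13)
u(y) = -13
V = -11099547 (V = ((-654 - 13)*(-687 + 558))*(-129) = -667*(-129)*(-129) = 86043*(-129) = -11099547)
V + L(-9)*F = -11099547 - 8*(-1109) = -11099547 + 8872 = -11090675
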